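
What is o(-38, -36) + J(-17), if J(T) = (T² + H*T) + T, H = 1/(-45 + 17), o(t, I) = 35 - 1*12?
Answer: 8277/28 ≈ 295.61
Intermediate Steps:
o(t, I) = 23 (o(t, I) = 35 - 12 = 23)
H = -1/28 (H = 1/(-28) = -1/28 ≈ -0.035714)
J(T) = T² + 27*T/28 (J(T) = (T² - T/28) + T = T² + 27*T/28)
o(-38, -36) + J(-17) = 23 + (1/28)*(-17)*(27 + 28*(-17)) = 23 + (1/28)*(-17)*(27 - 476) = 23 + (1/28)*(-17)*(-449) = 23 + 7633/28 = 8277/28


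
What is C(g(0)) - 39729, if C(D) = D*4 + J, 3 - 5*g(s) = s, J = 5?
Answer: -198608/5 ≈ -39722.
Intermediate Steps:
g(s) = ⅗ - s/5
C(D) = 5 + 4*D (C(D) = D*4 + 5 = 4*D + 5 = 5 + 4*D)
C(g(0)) - 39729 = (5 + 4*(⅗ - ⅕*0)) - 39729 = (5 + 4*(⅗ + 0)) - 39729 = (5 + 4*(⅗)) - 39729 = (5 + 12/5) - 39729 = 37/5 - 39729 = -198608/5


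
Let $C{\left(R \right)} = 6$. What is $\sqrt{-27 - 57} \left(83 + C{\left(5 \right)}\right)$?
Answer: $178 i \sqrt{21} \approx 815.7 i$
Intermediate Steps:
$\sqrt{-27 - 57} \left(83 + C{\left(5 \right)}\right) = \sqrt{-27 - 57} \left(83 + 6\right) = \sqrt{-84} \cdot 89 = 2 i \sqrt{21} \cdot 89 = 178 i \sqrt{21}$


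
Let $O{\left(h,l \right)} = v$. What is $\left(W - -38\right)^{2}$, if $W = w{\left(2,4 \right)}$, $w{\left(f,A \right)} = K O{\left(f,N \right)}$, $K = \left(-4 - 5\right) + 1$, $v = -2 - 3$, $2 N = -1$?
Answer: $6084$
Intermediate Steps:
$N = - \frac{1}{2}$ ($N = \frac{1}{2} \left(-1\right) = - \frac{1}{2} \approx -0.5$)
$v = -5$ ($v = -2 - 3 = -5$)
$O{\left(h,l \right)} = -5$
$K = -8$ ($K = -9 + 1 = -8$)
$w{\left(f,A \right)} = 40$ ($w{\left(f,A \right)} = \left(-8\right) \left(-5\right) = 40$)
$W = 40$
$\left(W - -38\right)^{2} = \left(40 - -38\right)^{2} = \left(40 + 38\right)^{2} = 78^{2} = 6084$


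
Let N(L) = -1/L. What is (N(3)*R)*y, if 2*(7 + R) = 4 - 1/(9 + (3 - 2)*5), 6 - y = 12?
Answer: -141/14 ≈ -10.071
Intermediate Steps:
y = -6 (y = 6 - 1*12 = 6 - 12 = -6)
R = -141/28 (R = -7 + (4 - 1/(9 + (3 - 2)*5))/2 = -7 + (4 - 1/(9 + 1*5))/2 = -7 + (4 - 1/(9 + 5))/2 = -7 + (4 - 1/14)/2 = -7 + (1/2)*(55/14) = -7 + 55/28 = -141/28 ≈ -5.0357)
(N(3)*R)*y = (-1/3*(-141/28))*(-6) = (-1*1/3*(-141/28))*(-6) = -1/3*(-141/28)*(-6) = (47/28)*(-6) = -141/14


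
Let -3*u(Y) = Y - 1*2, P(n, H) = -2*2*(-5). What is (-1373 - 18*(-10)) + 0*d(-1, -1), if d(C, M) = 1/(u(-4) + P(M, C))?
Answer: -1193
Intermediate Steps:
P(n, H) = 20 (P(n, H) = -4*(-5) = 20)
u(Y) = ⅔ - Y/3 (u(Y) = -(Y - 1*2)/3 = -(Y - 2)/3 = -(-2 + Y)/3 = ⅔ - Y/3)
d(C, M) = 1/22 (d(C, M) = 1/((⅔ - ⅓*(-4)) + 20) = 1/((⅔ + 4/3) + 20) = 1/(2 + 20) = 1/22)
(-1373 - 18*(-10)) + 0*d(-1, -1) = (-1373 - 18*(-10)) + 0*(1/22) = (-1373 + 180) + 0 = -1193 + 0 = -1193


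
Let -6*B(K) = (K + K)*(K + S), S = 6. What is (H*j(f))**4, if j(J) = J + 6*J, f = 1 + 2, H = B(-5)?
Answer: 1500625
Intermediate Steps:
B(K) = -K*(6 + K)/3 (B(K) = -(K + K)*(K + 6)/6 = -2*K*(6 + K)/6 = -K*(6 + K)/3)
H = 5/3 (H = -1/3*(-5)*(6 - 5) = -1/3*(-5)*1 = 5/3 ≈ 1.6667)
f = 3
j(J) = 7*J
(H*j(f))**4 = (5*(7*3)/3)**4 = ((5/3)*21)**4 = 35**4 = 1500625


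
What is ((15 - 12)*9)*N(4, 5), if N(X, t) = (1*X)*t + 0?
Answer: 540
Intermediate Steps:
N(X, t) = X*t (N(X, t) = X*t + 0 = X*t)
((15 - 12)*9)*N(4, 5) = ((15 - 12)*9)*(4*5) = (3*9)*20 = 27*20 = 540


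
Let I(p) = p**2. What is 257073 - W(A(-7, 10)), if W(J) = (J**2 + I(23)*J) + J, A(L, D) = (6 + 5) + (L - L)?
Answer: 251122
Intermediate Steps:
A(L, D) = 11 (A(L, D) = 11 + 0 = 11)
W(J) = J**2 + 530*J (W(J) = (J**2 + 23**2*J) + J = (J**2 + 529*J) + J = J**2 + 530*J)
257073 - W(A(-7, 10)) = 257073 - 11*(530 + 11) = 257073 - 11*541 = 257073 - 1*5951 = 257073 - 5951 = 251122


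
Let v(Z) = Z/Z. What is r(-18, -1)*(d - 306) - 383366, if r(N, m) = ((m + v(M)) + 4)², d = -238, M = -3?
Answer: -392070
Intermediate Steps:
v(Z) = 1
r(N, m) = (5 + m)² (r(N, m) = ((m + 1) + 4)² = ((1 + m) + 4)² = (5 + m)²)
r(-18, -1)*(d - 306) - 383366 = (5 - 1)²*(-238 - 306) - 383366 = 4²*(-544) - 383366 = 16*(-544) - 383366 = -8704 - 383366 = -392070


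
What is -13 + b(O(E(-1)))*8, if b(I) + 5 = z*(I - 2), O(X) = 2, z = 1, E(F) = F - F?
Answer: -53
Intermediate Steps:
E(F) = 0
b(I) = -7 + I (b(I) = -5 + 1*(I - 2) = -5 + 1*(-2 + I) = -5 + (-2 + I) = -7 + I)
-13 + b(O(E(-1)))*8 = -13 + (-7 + 2)*8 = -13 - 5*8 = -13 - 40 = -53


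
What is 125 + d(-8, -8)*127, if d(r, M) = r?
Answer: -891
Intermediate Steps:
125 + d(-8, -8)*127 = 125 - 8*127 = 125 - 1016 = -891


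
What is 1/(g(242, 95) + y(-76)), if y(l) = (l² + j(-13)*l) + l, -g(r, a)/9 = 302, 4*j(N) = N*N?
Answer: -1/229 ≈ -0.0043668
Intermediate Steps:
j(N) = N²/4 (j(N) = (N*N)/4 = N²/4)
g(r, a) = -2718 (g(r, a) = -9*302 = -2718)
y(l) = l² + 173*l/4 (y(l) = (l² + ((¼)*(-13)²)*l) + l = (l² + ((¼)*169)*l) + l = (l² + 169*l/4) + l = l² + 173*l/4)
1/(g(242, 95) + y(-76)) = 1/(-2718 + (¼)*(-76)*(173 + 4*(-76))) = 1/(-2718 + (¼)*(-76)*(173 - 304)) = 1/(-2718 + (¼)*(-76)*(-131)) = 1/(-2718 + 2489) = 1/(-229) = -1/229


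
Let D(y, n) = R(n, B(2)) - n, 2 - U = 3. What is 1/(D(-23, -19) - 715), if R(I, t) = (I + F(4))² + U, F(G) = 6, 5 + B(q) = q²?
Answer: -1/528 ≈ -0.0018939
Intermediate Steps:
B(q) = -5 + q²
U = -1 (U = 2 - 1*3 = 2 - 3 = -1)
R(I, t) = -1 + (6 + I)² (R(I, t) = (I + 6)² - 1 = (6 + I)² - 1 = -1 + (6 + I)²)
D(y, n) = -1 + (6 + n)² - n (D(y, n) = (-1 + (6 + n)²) - n = -1 + (6 + n)² - n)
1/(D(-23, -19) - 715) = 1/((-1 + (6 - 19)² - 1*(-19)) - 715) = 1/((-1 + (-13)² + 19) - 715) = 1/((-1 + 169 + 19) - 715) = 1/(187 - 715) = 1/(-528) = -1/528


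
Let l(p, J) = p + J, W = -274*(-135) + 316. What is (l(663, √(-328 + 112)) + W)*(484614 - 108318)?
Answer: 14287582824 + 2257776*I*√6 ≈ 1.4288e+10 + 5.5304e+6*I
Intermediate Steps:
W = 37306 (W = 36990 + 316 = 37306)
l(p, J) = J + p
(l(663, √(-328 + 112)) + W)*(484614 - 108318) = ((√(-328 + 112) + 663) + 37306)*(484614 - 108318) = ((√(-216) + 663) + 37306)*376296 = ((6*I*√6 + 663) + 37306)*376296 = ((663 + 6*I*√6) + 37306)*376296 = (37969 + 6*I*√6)*376296 = 14287582824 + 2257776*I*√6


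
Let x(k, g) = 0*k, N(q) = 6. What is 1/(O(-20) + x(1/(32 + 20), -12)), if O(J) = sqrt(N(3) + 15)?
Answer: sqrt(21)/21 ≈ 0.21822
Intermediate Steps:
O(J) = sqrt(21) (O(J) = sqrt(6 + 15) = sqrt(21))
x(k, g) = 0
1/(O(-20) + x(1/(32 + 20), -12)) = 1/(sqrt(21) + 0) = 1/(sqrt(21)) = sqrt(21)/21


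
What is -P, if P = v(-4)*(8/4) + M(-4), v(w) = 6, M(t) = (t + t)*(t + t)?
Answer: -76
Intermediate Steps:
M(t) = 4*t² (M(t) = (2*t)*(2*t) = 4*t²)
P = 76 (P = 6*(8/4) + 4*(-4)² = 6*(8*(¼)) + 4*16 = 6*2 + 64 = 12 + 64 = 76)
-P = -1*76 = -76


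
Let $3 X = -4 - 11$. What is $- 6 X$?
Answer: $30$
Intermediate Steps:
$X = -5$ ($X = \frac{-4 - 11}{3} = \frac{1}{3} \left(-15\right) = -5$)
$- 6 X = \left(-6\right) \left(-5\right) = 30$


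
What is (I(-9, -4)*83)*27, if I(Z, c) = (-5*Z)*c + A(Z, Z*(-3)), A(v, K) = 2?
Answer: -398898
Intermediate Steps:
I(Z, c) = 2 - 5*Z*c (I(Z, c) = (-5*Z)*c + 2 = -5*Z*c + 2 = 2 - 5*Z*c)
(I(-9, -4)*83)*27 = ((2 - 5*(-9)*(-4))*83)*27 = ((2 - 180)*83)*27 = -178*83*27 = -14774*27 = -398898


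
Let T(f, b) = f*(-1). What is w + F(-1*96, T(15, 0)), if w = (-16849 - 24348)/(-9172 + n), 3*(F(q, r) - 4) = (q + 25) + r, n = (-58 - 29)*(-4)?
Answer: -529385/26472 ≈ -19.998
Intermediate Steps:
T(f, b) = -f
n = 348 (n = -87*(-4) = 348)
F(q, r) = 37/3 + q/3 + r/3 (F(q, r) = 4 + ((q + 25) + r)/3 = 4 + ((25 + q) + r)/3 = 4 + (25 + q + r)/3 = 4 + (25/3 + q/3 + r/3) = 37/3 + q/3 + r/3)
w = 41197/8824 (w = (-16849 - 24348)/(-9172 + 348) = -41197/(-8824) = -41197*(-1/8824) = 41197/8824 ≈ 4.6687)
w + F(-1*96, T(15, 0)) = 41197/8824 + (37/3 + (-1*96)/3 + (-1*15)/3) = 41197/8824 + (37/3 + (⅓)*(-96) + (⅓)*(-15)) = 41197/8824 + (37/3 - 32 - 5) = 41197/8824 - 74/3 = -529385/26472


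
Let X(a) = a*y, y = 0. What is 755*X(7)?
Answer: 0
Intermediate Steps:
X(a) = 0 (X(a) = a*0 = 0)
755*X(7) = 755*0 = 0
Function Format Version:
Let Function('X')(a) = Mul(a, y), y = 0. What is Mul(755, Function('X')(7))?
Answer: 0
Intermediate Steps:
Function('X')(a) = 0 (Function('X')(a) = Mul(a, 0) = 0)
Mul(755, Function('X')(7)) = Mul(755, 0) = 0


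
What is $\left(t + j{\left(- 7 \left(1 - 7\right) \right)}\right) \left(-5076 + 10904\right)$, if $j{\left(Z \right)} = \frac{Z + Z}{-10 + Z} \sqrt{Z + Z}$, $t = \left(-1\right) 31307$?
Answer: $-182457196 + 30597 \sqrt{21} \approx -1.8232 \cdot 10^{8}$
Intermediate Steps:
$t = -31307$
$j{\left(Z \right)} = \frac{2 \sqrt{2} Z^{\frac{3}{2}}}{-10 + Z}$ ($j{\left(Z \right)} = \frac{2 Z}{-10 + Z} \sqrt{2 Z} = \frac{2 Z}{-10 + Z} \sqrt{2} \sqrt{Z} = \frac{2 \sqrt{2} Z^{\frac{3}{2}}}{-10 + Z}$)
$\left(t + j{\left(- 7 \left(1 - 7\right) \right)}\right) \left(-5076 + 10904\right) = \left(-31307 + \frac{2 \sqrt{2} \left(- 7 \left(1 - 7\right)\right)^{\frac{3}{2}}}{-10 - 7 \left(1 - 7\right)}\right) \left(-5076 + 10904\right) = \left(-31307 + \frac{2 \sqrt{2} \left(\left(-7\right) \left(-6\right)\right)^{\frac{3}{2}}}{-10 - -42}\right) 5828 = \left(-31307 + \frac{2 \sqrt{2} \cdot 42^{\frac{3}{2}}}{-10 + 42}\right) 5828 = \left(-31307 + \frac{2 \sqrt{2} \cdot 42 \sqrt{42}}{32}\right) 5828 = \left(-31307 + 2 \sqrt{2} \cdot 42 \sqrt{42} \cdot \frac{1}{32}\right) 5828 = \left(-31307 + \frac{21 \sqrt{21}}{4}\right) 5828 = -182457196 + 30597 \sqrt{21}$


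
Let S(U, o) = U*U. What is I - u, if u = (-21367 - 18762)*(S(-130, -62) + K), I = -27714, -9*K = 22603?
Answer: 5196335687/9 ≈ 5.7737e+8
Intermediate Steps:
K = -22603/9 (K = -1/9*22603 = -22603/9 ≈ -2511.4)
S(U, o) = U**2
u = -5196585113/9 (u = (-21367 - 18762)*((-130)**2 - 22603/9) = -40129*(16900 - 22603/9) = -40129*129497/9 = -5196585113/9 ≈ -5.7740e+8)
I - u = -27714 - 1*(-5196585113/9) = -27714 + 5196585113/9 = 5196335687/9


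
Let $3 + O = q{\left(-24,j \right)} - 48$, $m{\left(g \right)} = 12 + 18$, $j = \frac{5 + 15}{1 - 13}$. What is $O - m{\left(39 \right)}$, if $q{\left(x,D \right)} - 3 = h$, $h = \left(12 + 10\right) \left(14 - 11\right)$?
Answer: $-12$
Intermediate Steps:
$j = - \frac{5}{3}$ ($j = \frac{20}{-12} = 20 \left(- \frac{1}{12}\right) = - \frac{5}{3} \approx -1.6667$)
$h = 66$ ($h = 22 \cdot 3 = 66$)
$q{\left(x,D \right)} = 69$ ($q{\left(x,D \right)} = 3 + 66 = 69$)
$m{\left(g \right)} = 30$
$O = 18$ ($O = -3 + \left(69 - 48\right) = -3 + 21 = 18$)
$O - m{\left(39 \right)} = 18 - 30 = -12$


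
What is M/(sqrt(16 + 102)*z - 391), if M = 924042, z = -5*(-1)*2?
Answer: -120433474/47027 - 3080140*sqrt(118)/47027 ≈ -3272.4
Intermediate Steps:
z = 10 (z = 5*2 = 10)
M/(sqrt(16 + 102)*z - 391) = 924042/(sqrt(16 + 102)*10 - 391) = 924042/(sqrt(118)*10 - 391) = 924042/(10*sqrt(118) - 391) = 924042/(-391 + 10*sqrt(118))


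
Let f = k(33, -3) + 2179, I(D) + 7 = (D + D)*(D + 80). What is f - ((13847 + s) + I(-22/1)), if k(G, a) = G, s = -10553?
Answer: 1477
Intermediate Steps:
I(D) = -7 + 2*D*(80 + D) (I(D) = -7 + (D + D)*(D + 80) = -7 + (2*D)*(80 + D) = -7 + 2*D*(80 + D))
f = 2212 (f = 33 + 2179 = 2212)
f - ((13847 + s) + I(-22/1)) = 2212 - ((13847 - 10553) + (-7 + 2*(-22/1)**2 + 160*(-22/1))) = 2212 - (3294 + (-7 + 2*(-22*1)**2 + 160*(-22*1))) = 2212 - (3294 + (-7 + 2*(-22)**2 + 160*(-22))) = 2212 - (3294 + (-7 + 2*484 - 3520)) = 2212 - (3294 + (-7 + 968 - 3520)) = 2212 - (3294 - 2559) = 2212 - 1*735 = 2212 - 735 = 1477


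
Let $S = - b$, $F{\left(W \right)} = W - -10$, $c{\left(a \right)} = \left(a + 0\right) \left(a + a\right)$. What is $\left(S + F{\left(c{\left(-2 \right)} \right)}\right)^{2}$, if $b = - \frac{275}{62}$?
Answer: $\frac{1934881}{3844} \approx 503.35$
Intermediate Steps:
$c{\left(a \right)} = 2 a^{2}$ ($c{\left(a \right)} = a 2 a = 2 a^{2}$)
$F{\left(W \right)} = 10 + W$ ($F{\left(W \right)} = W + 10 = 10 + W$)
$b = - \frac{275}{62}$ ($b = \left(-275\right) \frac{1}{62} = - \frac{275}{62} \approx -4.4355$)
$S = \frac{275}{62}$ ($S = \left(-1\right) \left(- \frac{275}{62}\right) = \frac{275}{62} \approx 4.4355$)
$\left(S + F{\left(c{\left(-2 \right)} \right)}\right)^{2} = \left(\frac{275}{62} + \left(10 + 2 \left(-2\right)^{2}\right)\right)^{2} = \left(\frac{275}{62} + \left(10 + 2 \cdot 4\right)\right)^{2} = \left(\frac{275}{62} + \left(10 + 8\right)\right)^{2} = \left(\frac{275}{62} + 18\right)^{2} = \left(\frac{1391}{62}\right)^{2} = \frac{1934881}{3844}$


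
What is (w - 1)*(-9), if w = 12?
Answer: -99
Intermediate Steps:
(w - 1)*(-9) = (12 - 1)*(-9) = 11*(-9) = -99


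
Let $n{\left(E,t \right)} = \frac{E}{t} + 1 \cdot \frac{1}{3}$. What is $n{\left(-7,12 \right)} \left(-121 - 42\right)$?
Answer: $\frac{163}{4} \approx 40.75$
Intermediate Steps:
$n{\left(E,t \right)} = \frac{1}{3} + \frac{E}{t}$ ($n{\left(E,t \right)} = \frac{E}{t} + 1 \cdot \frac{1}{3} = \frac{E}{t} + \frac{1}{3} = \frac{1}{3} + \frac{E}{t}$)
$n{\left(-7,12 \right)} \left(-121 - 42\right) = \frac{-7 + \frac{1}{3} \cdot 12}{12} \left(-121 - 42\right) = \frac{-7 + 4}{12} \left(-163\right) = \frac{1}{12} \left(-3\right) \left(-163\right) = \left(- \frac{1}{4}\right) \left(-163\right) = \frac{163}{4}$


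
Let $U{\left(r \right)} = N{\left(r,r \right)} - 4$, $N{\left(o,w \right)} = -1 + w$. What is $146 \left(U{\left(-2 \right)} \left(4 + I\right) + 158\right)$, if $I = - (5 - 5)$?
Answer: $18980$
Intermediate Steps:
$U{\left(r \right)} = -5 + r$ ($U{\left(r \right)} = \left(-1 + r\right) - 4 = -5 + r$)
$I = 0$ ($I = - (5 - 5) = \left(-1\right) 0 = 0$)
$146 \left(U{\left(-2 \right)} \left(4 + I\right) + 158\right) = 146 \left(\left(-5 - 2\right) \left(4 + 0\right) + 158\right) = 146 \left(\left(-7\right) 4 + 158\right) = 146 \left(-28 + 158\right) = 146 \cdot 130 = 18980$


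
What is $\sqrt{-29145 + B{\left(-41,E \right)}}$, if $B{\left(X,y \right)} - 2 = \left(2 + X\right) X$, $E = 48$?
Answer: $2 i \sqrt{6886} \approx 165.96 i$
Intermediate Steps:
$B{\left(X,y \right)} = 2 + X \left(2 + X\right)$ ($B{\left(X,y \right)} = 2 + \left(2 + X\right) X = 2 + X \left(2 + X\right)$)
$\sqrt{-29145 + B{\left(-41,E \right)}} = \sqrt{-29145 + \left(2 + \left(-41\right)^{2} + 2 \left(-41\right)\right)} = \sqrt{-29145 + \left(2 + 1681 - 82\right)} = \sqrt{-29145 + 1601} = \sqrt{-27544} = 2 i \sqrt{6886}$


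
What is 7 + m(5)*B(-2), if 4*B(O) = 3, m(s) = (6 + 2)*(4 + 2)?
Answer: 43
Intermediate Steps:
m(s) = 48 (m(s) = 8*6 = 48)
B(O) = ¾ (B(O) = (¼)*3 = ¾)
7 + m(5)*B(-2) = 7 + 48*(¾) = 7 + 36 = 43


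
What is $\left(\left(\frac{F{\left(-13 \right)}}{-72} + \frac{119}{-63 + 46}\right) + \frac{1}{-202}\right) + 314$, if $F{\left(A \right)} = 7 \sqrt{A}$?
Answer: $\frac{62013}{202} - \frac{7 i \sqrt{13}}{72} \approx 307.0 - 0.35054 i$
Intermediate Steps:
$\left(\left(\frac{F{\left(-13 \right)}}{-72} + \frac{119}{-63 + 46}\right) + \frac{1}{-202}\right) + 314 = \left(\left(\frac{7 \sqrt{-13}}{-72} + \frac{119}{-63 + 46}\right) + \frac{1}{-202}\right) + 314 = \left(\left(7 i \sqrt{13} \left(- \frac{1}{72}\right) + \frac{119}{-17}\right) - \frac{1}{202}\right) + 314 = \left(\left(7 i \sqrt{13} \left(- \frac{1}{72}\right) + 119 \left(- \frac{1}{17}\right)\right) - \frac{1}{202}\right) + 314 = \left(\left(- \frac{7 i \sqrt{13}}{72} - 7\right) - \frac{1}{202}\right) + 314 = \left(\left(-7 - \frac{7 i \sqrt{13}}{72}\right) - \frac{1}{202}\right) + 314 = \left(- \frac{1415}{202} - \frac{7 i \sqrt{13}}{72}\right) + 314 = \frac{62013}{202} - \frac{7 i \sqrt{13}}{72}$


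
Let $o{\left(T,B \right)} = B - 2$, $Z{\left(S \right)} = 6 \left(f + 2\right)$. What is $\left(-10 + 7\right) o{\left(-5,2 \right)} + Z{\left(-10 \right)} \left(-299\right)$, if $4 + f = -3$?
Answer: $8970$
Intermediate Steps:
$f = -7$ ($f = -4 - 3 = -7$)
$Z{\left(S \right)} = -30$ ($Z{\left(S \right)} = 6 \left(-7 + 2\right) = 6 \left(-5\right) = -30$)
$o{\left(T,B \right)} = -2 + B$
$\left(-10 + 7\right) o{\left(-5,2 \right)} + Z{\left(-10 \right)} \left(-299\right) = \left(-10 + 7\right) \left(-2 + 2\right) - -8970 = \left(-3\right) 0 + 8970 = 0 + 8970 = 8970$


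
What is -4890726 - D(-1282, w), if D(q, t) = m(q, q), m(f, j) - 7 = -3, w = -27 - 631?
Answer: -4890730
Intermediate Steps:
w = -658
m(f, j) = 4 (m(f, j) = 7 - 3 = 4)
D(q, t) = 4
-4890726 - D(-1282, w) = -4890726 - 1*4 = -4890726 - 4 = -4890730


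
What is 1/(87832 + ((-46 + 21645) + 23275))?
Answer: 1/132706 ≈ 7.5355e-6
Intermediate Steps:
1/(87832 + ((-46 + 21645) + 23275)) = 1/(87832 + (21599 + 23275)) = 1/(87832 + 44874) = 1/132706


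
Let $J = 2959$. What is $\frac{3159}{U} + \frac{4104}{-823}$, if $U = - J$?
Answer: $- \frac{14743593}{2435257} \approx -6.0542$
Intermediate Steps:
$U = -2959$ ($U = \left(-1\right) 2959 = -2959$)
$\frac{3159}{U} + \frac{4104}{-823} = \frac{3159}{-2959} + \frac{4104}{-823} = 3159 \left(- \frac{1}{2959}\right) + 4104 \left(- \frac{1}{823}\right) = - \frac{3159}{2959} - \frac{4104}{823} = - \frac{14743593}{2435257}$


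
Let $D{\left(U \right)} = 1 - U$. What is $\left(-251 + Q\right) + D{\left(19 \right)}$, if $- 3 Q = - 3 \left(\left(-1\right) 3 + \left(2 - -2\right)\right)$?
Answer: $-268$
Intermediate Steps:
$Q = 1$ ($Q = - \frac{\left(-3\right) \left(\left(-1\right) 3 + \left(2 - -2\right)\right)}{3} = - \frac{\left(-3\right) \left(-3 + \left(2 + 2\right)\right)}{3} = - \frac{\left(-3\right) \left(-3 + 4\right)}{3} = - \frac{\left(-3\right) 1}{3} = \left(- \frac{1}{3}\right) \left(-3\right) = 1$)
$\left(-251 + Q\right) + D{\left(19 \right)} = \left(-251 + 1\right) + \left(1 - 19\right) = -250 + \left(1 - 19\right) = -250 - 18 = -268$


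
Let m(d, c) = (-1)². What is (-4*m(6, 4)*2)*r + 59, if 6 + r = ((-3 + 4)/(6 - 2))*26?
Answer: 55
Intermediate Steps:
m(d, c) = 1
r = ½ (r = -6 + ((-3 + 4)/(6 - 2))*26 = -6 + (1/4)*26 = -6 + (1*(¼))*26 = -6 + (¼)*26 = -6 + 13/2 = ½ ≈ 0.50000)
(-4*m(6, 4)*2)*r + 59 = (-4*1*2)*(½) + 59 = -4*2*(½) + 59 = -8*½ + 59 = -4 + 59 = 55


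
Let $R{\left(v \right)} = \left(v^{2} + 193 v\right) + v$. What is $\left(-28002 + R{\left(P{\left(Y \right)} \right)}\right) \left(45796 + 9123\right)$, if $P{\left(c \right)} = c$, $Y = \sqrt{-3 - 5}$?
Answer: $-1538281190 + 21308572 i \sqrt{2} \approx -1.5383 \cdot 10^{9} + 3.0135 \cdot 10^{7} i$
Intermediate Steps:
$Y = 2 i \sqrt{2}$ ($Y = \sqrt{-8} = 2 i \sqrt{2} \approx 2.8284 i$)
$R{\left(v \right)} = v^{2} + 194 v$
$\left(-28002 + R{\left(P{\left(Y \right)} \right)}\right) \left(45796 + 9123\right) = \left(-28002 + 2 i \sqrt{2} \left(194 + 2 i \sqrt{2}\right)\right) \left(45796 + 9123\right) = \left(-28002 + 2 i \sqrt{2} \left(194 + 2 i \sqrt{2}\right)\right) 54919 = -1537841838 + 109838 i \sqrt{2} \left(194 + 2 i \sqrt{2}\right)$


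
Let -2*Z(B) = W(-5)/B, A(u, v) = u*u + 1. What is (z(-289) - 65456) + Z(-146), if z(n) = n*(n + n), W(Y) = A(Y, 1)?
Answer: 14831569/146 ≈ 1.0159e+5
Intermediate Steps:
A(u, v) = 1 + u² (A(u, v) = u² + 1 = 1 + u²)
W(Y) = 1 + Y²
z(n) = 2*n² (z(n) = n*(2*n) = 2*n²)
Z(B) = -13/B (Z(B) = -(1 + (-5)²)/(2*B) = -(1 + 25)/(2*B) = -13/B)
(z(-289) - 65456) + Z(-146) = (2*(-289)² - 65456) - 13/(-146) = (2*83521 - 65456) - 13*(-1/146) = (167042 - 65456) + 13/146 = 101586 + 13/146 = 14831569/146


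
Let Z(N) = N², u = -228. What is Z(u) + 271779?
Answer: 323763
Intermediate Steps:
Z(u) + 271779 = (-228)² + 271779 = 51984 + 271779 = 323763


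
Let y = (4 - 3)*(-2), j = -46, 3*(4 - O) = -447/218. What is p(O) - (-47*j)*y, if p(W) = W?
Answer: 943653/218 ≈ 4328.7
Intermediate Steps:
O = 1021/218 (O = 4 - (-149)/218 = 4 - ⅓*(-447/218) = 4 + 149/218 = 1021/218 ≈ 4.6835)
y = -2 (y = 1*(-2) = -2)
p(O) - (-47*j)*y = 1021/218 - (-47*(-46))*(-2) = 1021/218 - 2162*(-2) = 1021/218 - 1*(-4324) = 1021/218 + 4324 = 943653/218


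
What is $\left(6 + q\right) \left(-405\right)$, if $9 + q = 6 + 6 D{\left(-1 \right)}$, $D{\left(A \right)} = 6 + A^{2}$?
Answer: $-18225$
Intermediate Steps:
$q = 39$ ($q = -9 + \left(6 + 6 \left(6 + \left(-1\right)^{2}\right)\right) = -9 + \left(6 + 6 \left(6 + 1\right)\right) = -9 + \left(6 + 6 \cdot 7\right) = -9 + \left(6 + 42\right) = -9 + 48 = 39$)
$\left(6 + q\right) \left(-405\right) = \left(6 + 39\right) \left(-405\right) = 45 \left(-405\right) = -18225$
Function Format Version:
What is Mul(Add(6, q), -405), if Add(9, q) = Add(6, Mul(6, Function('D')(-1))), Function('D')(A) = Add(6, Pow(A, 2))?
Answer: -18225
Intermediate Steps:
q = 39 (q = Add(-9, Add(6, Mul(6, Add(6, Pow(-1, 2))))) = Add(-9, Add(6, Mul(6, Add(6, 1)))) = Add(-9, Add(6, Mul(6, 7))) = Add(-9, Add(6, 42)) = Add(-9, 48) = 39)
Mul(Add(6, q), -405) = Mul(Add(6, 39), -405) = Mul(45, -405) = -18225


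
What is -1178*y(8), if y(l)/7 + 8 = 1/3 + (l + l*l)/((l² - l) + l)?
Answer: 647311/12 ≈ 53943.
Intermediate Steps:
y(l) = -161/3 + 7*(l + l²)/l² (y(l) = -56 + 7*(1/3 + (l + l*l)/((l² - l) + l)) = -56 + 7*(1*(⅓) + (l + l²)/(l²)) = -56 + 7*(⅓ + (l + l²)/l²) = -56 + (7/3 + 7*(l + l²)/l²) = -161/3 + 7*(l + l²)/l²)
-1178*y(8) = -1178*(-140/3 + 7/8) = -1178*(-1099/24) = 647311/12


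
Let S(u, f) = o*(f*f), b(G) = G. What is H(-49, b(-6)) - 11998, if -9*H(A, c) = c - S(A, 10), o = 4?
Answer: -107576/9 ≈ -11953.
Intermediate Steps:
S(u, f) = 4*f² (S(u, f) = 4*(f*f) = 4*f²)
H(A, c) = 400/9 - c/9 (H(A, c) = -(c - 4*10²)/9 = -(c - 4*100)/9 = -(c - 1*400)/9 = -(c - 400)/9 = -(-400 + c)/9 = 400/9 - c/9)
H(-49, b(-6)) - 11998 = (400/9 - ⅑*(-6)) - 11998 = (400/9 + ⅔) - 11998 = 406/9 - 11998 = -107576/9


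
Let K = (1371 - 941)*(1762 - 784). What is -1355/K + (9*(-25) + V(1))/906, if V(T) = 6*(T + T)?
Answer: -3026755/12700308 ≈ -0.23832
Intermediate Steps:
V(T) = 12*T (V(T) = 6*(2*T) = 12*T)
K = 420540 (K = 430*978 = 420540)
-1355/K + (9*(-25) + V(1))/906 = -1355/420540 + (9*(-25) + 12*1)/906 = -1355*1/420540 + (-225 + 12)*(1/906) = -271/84108 - 213*1/906 = -271/84108 - 71/302 = -3026755/12700308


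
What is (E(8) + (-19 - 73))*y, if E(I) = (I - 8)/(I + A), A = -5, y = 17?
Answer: -1564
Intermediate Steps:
E(I) = (-8 + I)/(-5 + I) (E(I) = (I - 8)/(I - 5) = (-8 + I)/(-5 + I))
(E(8) + (-19 - 73))*y = ((-8 + 8)/(-5 + 8) + (-19 - 73))*17 = (0/3 - 92)*17 = ((1/3)*0 - 92)*17 = (0 - 92)*17 = -92*17 = -1564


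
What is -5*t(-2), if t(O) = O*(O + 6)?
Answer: 40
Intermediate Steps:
t(O) = O*(6 + O)
-5*t(-2) = -(-10)*(6 - 2) = -(-10)*4 = -5*(-8) = 40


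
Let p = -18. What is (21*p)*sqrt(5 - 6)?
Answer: -378*I ≈ -378.0*I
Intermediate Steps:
(21*p)*sqrt(5 - 6) = (21*(-18))*sqrt(5 - 6) = -378*I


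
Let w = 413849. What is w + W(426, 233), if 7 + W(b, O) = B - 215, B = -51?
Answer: 413576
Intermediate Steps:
W(b, O) = -273 (W(b, O) = -7 + (-51 - 215) = -7 - 266 = -273)
w + W(426, 233) = 413849 - 273 = 413576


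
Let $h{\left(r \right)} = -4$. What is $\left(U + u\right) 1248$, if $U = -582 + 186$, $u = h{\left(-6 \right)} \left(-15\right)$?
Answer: $-419328$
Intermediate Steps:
$u = 60$ ($u = \left(-4\right) \left(-15\right) = 60$)
$U = -396$
$\left(U + u\right) 1248 = \left(-396 + 60\right) 1248 = \left(-336\right) 1248 = -419328$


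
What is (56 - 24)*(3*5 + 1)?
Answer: 512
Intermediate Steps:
(56 - 24)*(3*5 + 1) = 32*(15 + 1) = 32*16 = 512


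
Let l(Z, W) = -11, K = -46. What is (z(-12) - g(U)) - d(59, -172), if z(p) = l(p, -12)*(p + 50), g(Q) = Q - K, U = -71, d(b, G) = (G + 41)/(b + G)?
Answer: -44540/113 ≈ -394.16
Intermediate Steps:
d(b, G) = (41 + G)/(G + b)
g(Q) = 46 + Q (g(Q) = Q - 1*(-46) = Q + 46 = 46 + Q)
z(p) = -550 - 11*p (z(p) = -11*(p + 50) = -11*(50 + p) = -550 - 11*p)
(z(-12) - g(U)) - d(59, -172) = ((-550 - 11*(-12)) - (46 - 71)) - (41 - 172)/(-172 + 59) = ((-550 + 132) - 1*(-25)) - (-131)/(-113) = (-418 + 25) - (-1)*(-131)/113 = -393 - 1*131/113 = -393 - 131/113 = -44540/113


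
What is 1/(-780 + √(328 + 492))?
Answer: -39/30379 - √205/303790 ≈ -0.0013309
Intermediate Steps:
1/(-780 + √(328 + 492)) = 1/(-780 + √820) = 1/(-780 + 2*√205)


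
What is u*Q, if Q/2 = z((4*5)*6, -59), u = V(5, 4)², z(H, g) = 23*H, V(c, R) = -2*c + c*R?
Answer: 552000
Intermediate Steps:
V(c, R) = -2*c + R*c
u = 100 (u = (5*(-2 + 4))² = (5*2)² = 10² = 100)
Q = 5520 (Q = 2*(23*((4*5)*6)) = 2*(23*(20*6)) = 2*(23*120) = 2*2760 = 5520)
u*Q = 100*5520 = 552000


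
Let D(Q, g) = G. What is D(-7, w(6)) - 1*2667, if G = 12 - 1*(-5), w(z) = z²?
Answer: -2650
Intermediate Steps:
G = 17 (G = 12 + 5 = 17)
D(Q, g) = 17
D(-7, w(6)) - 1*2667 = 17 - 1*2667 = 17 - 2667 = -2650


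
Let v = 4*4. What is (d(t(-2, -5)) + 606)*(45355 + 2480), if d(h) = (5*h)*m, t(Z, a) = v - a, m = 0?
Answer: 28988010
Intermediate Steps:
v = 16
t(Z, a) = 16 - a
d(h) = 0 (d(h) = (5*h)*0 = 0)
(d(t(-2, -5)) + 606)*(45355 + 2480) = (0 + 606)*(45355 + 2480) = 606*47835 = 28988010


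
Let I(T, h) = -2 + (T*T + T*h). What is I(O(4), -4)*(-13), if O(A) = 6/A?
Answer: 299/4 ≈ 74.750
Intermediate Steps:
I(T, h) = -2 + T² + T*h (I(T, h) = -2 + (T² + T*h) = -2 + T² + T*h)
I(O(4), -4)*(-13) = (-2 + (6/4)² + (6/4)*(-4))*(-13) = (-2 + (6*(¼))² + (6*(¼))*(-4))*(-13) = (-2 + (3/2)² + (3/2)*(-4))*(-13) = (-2 + 9/4 - 6)*(-13) = -23/4*(-13) = 299/4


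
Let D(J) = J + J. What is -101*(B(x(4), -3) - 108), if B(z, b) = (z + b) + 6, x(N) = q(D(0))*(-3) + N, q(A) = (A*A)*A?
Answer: 10201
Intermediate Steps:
D(J) = 2*J
q(A) = A³ (q(A) = A²*A = A³)
x(N) = N (x(N) = (2*0)³*(-3) + N = 0³*(-3) + N = 0*(-3) + N = 0 + N = N)
B(z, b) = 6 + b + z (B(z, b) = (b + z) + 6 = 6 + b + z)
-101*(B(x(4), -3) - 108) = -101*((6 - 3 + 4) - 108) = -101*(7 - 108) = -101*(-101) = 10201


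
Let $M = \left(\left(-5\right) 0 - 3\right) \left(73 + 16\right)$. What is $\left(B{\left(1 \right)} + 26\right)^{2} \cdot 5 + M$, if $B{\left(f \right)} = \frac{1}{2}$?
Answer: $\frac{12977}{4} \approx 3244.3$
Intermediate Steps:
$B{\left(f \right)} = \frac{1}{2}$
$M = -267$ ($M = \left(0 - 3\right) 89 = \left(-3\right) 89 = -267$)
$\left(B{\left(1 \right)} + 26\right)^{2} \cdot 5 + M = \left(\frac{1}{2} + 26\right)^{2} \cdot 5 - 267 = \left(\frac{53}{2}\right)^{2} \cdot 5 - 267 = \frac{2809}{4} \cdot 5 - 267 = \frac{14045}{4} - 267 = \frac{12977}{4}$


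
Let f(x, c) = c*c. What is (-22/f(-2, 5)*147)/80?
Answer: -1617/1000 ≈ -1.6170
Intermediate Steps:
f(x, c) = c**2
(-22/f(-2, 5)*147)/80 = (-22/(5**2)*147)/80 = (-22/25*147)*(1/80) = (-22*1/25*147)*(1/80) = -22/25*147*(1/80) = -3234/25*1/80 = -1617/1000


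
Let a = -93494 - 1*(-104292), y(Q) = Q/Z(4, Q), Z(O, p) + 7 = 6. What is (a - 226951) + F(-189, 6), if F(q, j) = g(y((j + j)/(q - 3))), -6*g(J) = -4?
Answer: -648457/3 ≈ -2.1615e+5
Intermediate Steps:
Z(O, p) = -1 (Z(O, p) = -7 + 6 = -1)
y(Q) = -Q (y(Q) = Q/(-1) = Q*(-1) = -Q)
a = 10798 (a = -93494 + 104292 = 10798)
g(J) = ⅔ (g(J) = -⅙*(-4) = ⅔)
F(q, j) = ⅔
(a - 226951) + F(-189, 6) = (10798 - 226951) + ⅔ = -216153 + ⅔ = -648457/3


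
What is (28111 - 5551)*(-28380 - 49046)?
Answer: -1746730560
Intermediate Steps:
(28111 - 5551)*(-28380 - 49046) = 22560*(-77426) = -1746730560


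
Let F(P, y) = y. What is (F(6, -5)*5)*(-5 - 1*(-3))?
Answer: 50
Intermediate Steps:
(F(6, -5)*5)*(-5 - 1*(-3)) = (-5*5)*(-5 - 1*(-3)) = -25*(-5 + 3) = -25*(-2) = 50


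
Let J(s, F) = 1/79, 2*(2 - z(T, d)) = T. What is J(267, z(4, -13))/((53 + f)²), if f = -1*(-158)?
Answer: 1/3517159 ≈ 2.8432e-7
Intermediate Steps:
z(T, d) = 2 - T/2
f = 158
J(s, F) = 1/79
J(267, z(4, -13))/((53 + f)²) = 1/(79*((53 + 158)²)) = 1/(79*(211²)) = (1/79)/44521 = (1/79)*(1/44521) = 1/3517159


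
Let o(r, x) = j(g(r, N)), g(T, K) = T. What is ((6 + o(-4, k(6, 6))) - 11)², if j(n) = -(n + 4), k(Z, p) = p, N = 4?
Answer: 25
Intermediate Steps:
j(n) = -4 - n (j(n) = -(4 + n) = -4 - n)
o(r, x) = -4 - r
((6 + o(-4, k(6, 6))) - 11)² = ((6 + (-4 - 1*(-4))) - 11)² = ((6 + (-4 + 4)) - 11)² = ((6 + 0) - 11)² = (6 - 11)² = (-5)² = 25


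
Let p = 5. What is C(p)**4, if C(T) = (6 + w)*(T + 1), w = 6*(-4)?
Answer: 136048896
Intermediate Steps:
w = -24
C(T) = -18 - 18*T (C(T) = (6 - 24)*(T + 1) = -18*(1 + T) = -18 - 18*T)
C(p)**4 = (-18 - 18*5)**4 = (-18 - 90)**4 = (-108)**4 = 136048896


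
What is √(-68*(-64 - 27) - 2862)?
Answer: √3326 ≈ 57.672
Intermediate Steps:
√(-68*(-64 - 27) - 2862) = √(-68*(-91) - 2862) = √(6188 - 2862) = √3326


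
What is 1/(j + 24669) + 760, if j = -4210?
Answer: 15548841/20459 ≈ 760.00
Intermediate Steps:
1/(j + 24669) + 760 = 1/(-4210 + 24669) + 760 = 1/20459 + 760 = 15548841/20459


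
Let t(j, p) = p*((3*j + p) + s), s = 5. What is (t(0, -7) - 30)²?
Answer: 256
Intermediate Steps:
t(j, p) = p*(5 + p + 3*j) (t(j, p) = p*((3*j + p) + 5) = p*((p + 3*j) + 5) = p*(5 + p + 3*j))
(t(0, -7) - 30)² = (-7*(5 - 7 + 3*0) - 30)² = (-7*(5 - 7 + 0) - 30)² = (-7*(-2) - 30)² = (14 - 30)² = (-16)² = 256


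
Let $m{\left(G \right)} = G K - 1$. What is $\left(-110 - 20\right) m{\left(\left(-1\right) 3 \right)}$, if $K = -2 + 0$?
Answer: $-650$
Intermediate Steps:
$K = -2$
$m{\left(G \right)} = -1 - 2 G$ ($m{\left(G \right)} = G \left(-2\right) - 1 = - 2 G - 1 = -1 - 2 G$)
$\left(-110 - 20\right) m{\left(\left(-1\right) 3 \right)} = \left(-110 - 20\right) \left(-1 - 2 \left(\left(-1\right) 3\right)\right) = - 130 \left(-1 - -6\right) = - 130 \left(-1 + 6\right) = \left(-130\right) 5 = -650$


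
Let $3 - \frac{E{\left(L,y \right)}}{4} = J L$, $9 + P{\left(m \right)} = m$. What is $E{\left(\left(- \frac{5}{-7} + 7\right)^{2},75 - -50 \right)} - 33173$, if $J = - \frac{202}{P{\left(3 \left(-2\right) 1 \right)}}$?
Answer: $- \frac{8909821}{245} \approx -36367.0$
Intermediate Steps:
$P{\left(m \right)} = -9 + m$
$J = \frac{202}{15}$ ($J = - \frac{202}{-9 + 3 \left(-2\right) 1} = - \frac{202}{-9 - 6} = - \frac{202}{-15} = \left(-202\right) \left(- \frac{1}{15}\right) = \frac{202}{15} \approx 13.467$)
$E{\left(L,y \right)} = 12 - \frac{808 L}{15}$ ($E{\left(L,y \right)} = 12 - 4 \frac{202 L}{15} = 12 - \frac{808 L}{15}$)
$E{\left(\left(- \frac{5}{-7} + 7\right)^{2},75 - -50 \right)} - 33173 = \left(12 - \frac{808 \left(- \frac{5}{-7} + 7\right)^{2}}{15}\right) - 33173 = \left(12 - \frac{808 \left(\left(-5\right) \left(- \frac{1}{7}\right) + 7\right)^{2}}{15}\right) - 33173 = \left(12 - \frac{808 \left(\frac{5}{7} + 7\right)^{2}}{15}\right) - 33173 = \left(12 - \frac{808 \left(\frac{54}{7}\right)^{2}}{15}\right) - 33173 = \left(12 - \frac{785376}{245}\right) - 33173 = - \frac{782436}{245} - 33173 = - \frac{8909821}{245}$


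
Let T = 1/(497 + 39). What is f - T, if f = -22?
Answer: -11793/536 ≈ -22.002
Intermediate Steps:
T = 1/536 ≈ 0.0018657
f - T = -22 - 1*1/536 = -22 - 1/536 = -11793/536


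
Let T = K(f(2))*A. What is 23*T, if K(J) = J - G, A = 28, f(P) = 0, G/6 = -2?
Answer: 7728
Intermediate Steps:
G = -12 (G = 6*(-2) = -12)
K(J) = 12 + J (K(J) = J - 1*(-12) = J + 12 = 12 + J)
T = 336 (T = (12 + 0)*28 = 12*28 = 336)
23*T = 23*336 = 7728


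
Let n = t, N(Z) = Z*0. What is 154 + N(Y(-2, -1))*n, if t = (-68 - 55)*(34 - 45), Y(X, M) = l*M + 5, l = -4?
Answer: 154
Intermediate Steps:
Y(X, M) = 5 - 4*M (Y(X, M) = -4*M + 5 = 5 - 4*M)
N(Z) = 0
t = 1353 (t = -123*(-11) = 1353)
n = 1353
154 + N(Y(-2, -1))*n = 154 + 0*1353 = 154 + 0 = 154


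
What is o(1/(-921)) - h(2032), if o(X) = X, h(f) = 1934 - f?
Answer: 90257/921 ≈ 97.999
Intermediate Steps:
o(1/(-921)) - h(2032) = 1/(-921) - (1934 - 1*2032) = -1/921 - (1934 - 2032) = -1/921 - 1*(-98) = -1/921 + 98 = 90257/921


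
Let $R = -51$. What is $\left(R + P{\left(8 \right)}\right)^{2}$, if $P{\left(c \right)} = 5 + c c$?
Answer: $324$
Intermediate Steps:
$P{\left(c \right)} = 5 + c^{2}$
$\left(R + P{\left(8 \right)}\right)^{2} = \left(-51 + \left(5 + 8^{2}\right)\right)^{2} = \left(-51 + \left(5 + 64\right)\right)^{2} = \left(-51 + 69\right)^{2} = 18^{2} = 324$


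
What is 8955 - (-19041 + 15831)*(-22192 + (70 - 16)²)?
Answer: -61867005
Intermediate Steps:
8955 - (-19041 + 15831)*(-22192 + (70 - 16)²) = 8955 - (-3210)*(-22192 + 54²) = 8955 - (-3210)*(-22192 + 2916) = 8955 - (-3210)*(-19276) = 8955 - 1*61875960 = 8955 - 61875960 = -61867005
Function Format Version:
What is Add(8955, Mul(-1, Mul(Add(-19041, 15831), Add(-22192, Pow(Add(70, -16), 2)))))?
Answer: -61867005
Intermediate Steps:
Add(8955, Mul(-1, Mul(Add(-19041, 15831), Add(-22192, Pow(Add(70, -16), 2))))) = Add(8955, Mul(-1, Mul(-3210, Add(-22192, Pow(54, 2))))) = Add(8955, Mul(-1, Mul(-3210, Add(-22192, 2916)))) = Add(8955, Mul(-1, Mul(-3210, -19276))) = Add(8955, Mul(-1, 61875960)) = Add(8955, -61875960) = -61867005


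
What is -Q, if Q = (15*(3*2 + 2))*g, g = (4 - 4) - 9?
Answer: 1080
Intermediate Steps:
g = -9 (g = 0 - 9 = -9)
Q = -1080 (Q = (15*(3*2 + 2))*(-9) = (15*(6 + 2))*(-9) = (15*8)*(-9) = 120*(-9) = -1080)
-Q = -1*(-1080) = 1080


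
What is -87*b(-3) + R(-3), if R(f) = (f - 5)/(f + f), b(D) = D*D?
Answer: -2345/3 ≈ -781.67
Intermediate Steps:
b(D) = D²
R(f) = (-5 + f)/(2*f) (R(f) = (-5 + f)/((2*f)) = (-5 + f)*(1/(2*f)) = (-5 + f)/(2*f))
-87*b(-3) + R(-3) = -87*(-3)² + (½)*(-5 - 3)/(-3) = -87*9 + (½)*(-⅓)*(-8) = -783 + 4/3 = -2345/3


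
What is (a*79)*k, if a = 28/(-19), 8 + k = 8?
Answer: 0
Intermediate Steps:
k = 0 (k = -8 + 8 = 0)
a = -28/19 (a = 28*(-1/19) = -28/19 ≈ -1.4737)
(a*79)*k = -28/19*79*0 = -2212/19*0 = 0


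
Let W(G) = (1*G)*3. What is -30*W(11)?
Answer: -990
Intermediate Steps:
W(G) = 3*G (W(G) = G*3 = 3*G)
-30*W(11) = -90*11 = -30*33 = -990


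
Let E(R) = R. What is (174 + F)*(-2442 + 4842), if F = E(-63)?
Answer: 266400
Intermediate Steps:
F = -63
(174 + F)*(-2442 + 4842) = (174 - 63)*(-2442 + 4842) = 111*2400 = 266400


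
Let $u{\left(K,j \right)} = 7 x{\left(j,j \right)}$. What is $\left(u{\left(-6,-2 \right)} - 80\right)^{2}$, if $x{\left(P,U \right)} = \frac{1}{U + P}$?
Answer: $\frac{106929}{16} \approx 6683.1$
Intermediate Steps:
$x{\left(P,U \right)} = \frac{1}{P + U}$
$u{\left(K,j \right)} = \frac{7}{2 j}$ ($u{\left(K,j \right)} = \frac{7}{j + j} = \frac{7}{2 j}$)
$\left(u{\left(-6,-2 \right)} - 80\right)^{2} = \left(\frac{7}{2 \left(-2\right)} - 80\right)^{2} = \left(\frac{7}{2} \left(- \frac{1}{2}\right) - 80\right)^{2} = \left(- \frac{7}{4} - 80\right)^{2} = \left(- \frac{327}{4}\right)^{2} = \frac{106929}{16}$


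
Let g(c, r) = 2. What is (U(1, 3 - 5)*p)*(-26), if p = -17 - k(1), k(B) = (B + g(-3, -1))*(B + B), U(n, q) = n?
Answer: 598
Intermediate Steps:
k(B) = 2*B*(2 + B) (k(B) = (B + 2)*(B + B) = (2 + B)*(2*B) = 2*B*(2 + B))
p = -23 (p = -17 - 2*(2 + 1) = -17 - 2*3 = -17 - 1*6 = -17 - 6 = -23)
(U(1, 3 - 5)*p)*(-26) = (1*(-23))*(-26) = -23*(-26) = 598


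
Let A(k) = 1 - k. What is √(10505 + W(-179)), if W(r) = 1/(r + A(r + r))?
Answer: √9454505/30 ≈ 102.49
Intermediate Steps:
W(r) = 1/(1 - r) (W(r) = 1/(r + (1 - (r + r))) = 1/(r + (1 - 2*r)) = 1/(1 - r))
√(10505 + W(-179)) = √(10505 - 1/(-1 - 179)) = √(10505 - 1/(-180)) = √(10505 - 1*(-1/180)) = √(10505 + 1/180) = √(1890901/180) = √9454505/30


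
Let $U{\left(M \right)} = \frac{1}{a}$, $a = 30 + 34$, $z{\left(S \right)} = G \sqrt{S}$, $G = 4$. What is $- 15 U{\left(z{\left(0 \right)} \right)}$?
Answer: $- \frac{15}{64} \approx -0.23438$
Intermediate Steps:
$z{\left(S \right)} = 4 \sqrt{S}$
$a = 64$
$U{\left(M \right)} = \frac{1}{64}$
$- 15 U{\left(z{\left(0 \right)} \right)} = \left(-15\right) \frac{1}{64} = - \frac{15}{64}$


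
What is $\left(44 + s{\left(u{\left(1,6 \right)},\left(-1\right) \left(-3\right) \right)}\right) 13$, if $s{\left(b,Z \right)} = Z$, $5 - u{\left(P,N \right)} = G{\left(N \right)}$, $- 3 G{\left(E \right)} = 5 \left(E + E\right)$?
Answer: $611$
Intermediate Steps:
$G{\left(E \right)} = - \frac{10 E}{3}$ ($G{\left(E \right)} = - \frac{5 \left(E + E\right)}{3} = - \frac{5 \cdot 2 E}{3} = - \frac{10 E}{3}$)
$u{\left(P,N \right)} = 5 + \frac{10 N}{3}$ ($u{\left(P,N \right)} = 5 - - \frac{10 N}{3} = 5 + \frac{10 N}{3}$)
$\left(44 + s{\left(u{\left(1,6 \right)},\left(-1\right) \left(-3\right) \right)}\right) 13 = \left(44 - -3\right) 13 = \left(44 + 3\right) 13 = 47 \cdot 13 = 611$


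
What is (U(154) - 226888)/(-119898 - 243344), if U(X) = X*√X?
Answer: 1436/2299 - 7*√154/16511 ≈ 0.61936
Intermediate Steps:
U(X) = X^(3/2)
(U(154) - 226888)/(-119898 - 243344) = (154^(3/2) - 226888)/(-119898 - 243344) = (154*√154 - 226888)/(-363242) = (-226888 + 154*√154)*(-1/363242) = 1436/2299 - 7*√154/16511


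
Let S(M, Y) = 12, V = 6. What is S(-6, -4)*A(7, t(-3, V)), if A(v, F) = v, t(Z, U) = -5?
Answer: 84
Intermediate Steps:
S(-6, -4)*A(7, t(-3, V)) = 12*7 = 84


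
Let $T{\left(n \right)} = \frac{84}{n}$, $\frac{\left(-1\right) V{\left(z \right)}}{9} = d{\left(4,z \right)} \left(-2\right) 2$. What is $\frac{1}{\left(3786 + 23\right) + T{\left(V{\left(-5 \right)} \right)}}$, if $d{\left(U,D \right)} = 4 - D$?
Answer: $\frac{27}{102850} \approx 0.00026252$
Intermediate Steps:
$V{\left(z \right)} = 144 - 36 z$ ($V{\left(z \right)} = - 9 \left(4 - z\right) \left(-2\right) 2 = - 9 \left(-8 + 2 z\right) 2 = - 9 \left(-16 + 4 z\right) = 144 - 36 z$)
$\frac{1}{\left(3786 + 23\right) + T{\left(V{\left(-5 \right)} \right)}} = \frac{1}{\left(3786 + 23\right) + \frac{84}{144 - -180}} = \frac{1}{3809 + \frac{84}{144 + 180}} = \frac{1}{3809 + \frac{84}{324}} = \frac{1}{3809 + 84 \cdot \frac{1}{324}} = \frac{1}{3809 + \frac{7}{27}} = \frac{1}{\frac{102850}{27}} = \frac{27}{102850}$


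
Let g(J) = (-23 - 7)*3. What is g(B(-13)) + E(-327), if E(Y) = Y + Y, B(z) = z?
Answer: -744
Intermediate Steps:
E(Y) = 2*Y
g(J) = -90 (g(J) = -30*3 = -90)
g(B(-13)) + E(-327) = -90 + 2*(-327) = -90 - 654 = -744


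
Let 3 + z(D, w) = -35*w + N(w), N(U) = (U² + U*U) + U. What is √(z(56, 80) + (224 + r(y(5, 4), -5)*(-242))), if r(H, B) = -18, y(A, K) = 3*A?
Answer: √14657 ≈ 121.07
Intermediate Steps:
N(U) = U + 2*U² (N(U) = (U² + U²) + U = 2*U² + U = U + 2*U²)
z(D, w) = -3 - 35*w + w*(1 + 2*w) (z(D, w) = -3 + (-35*w + w*(1 + 2*w)) = -3 - 35*w + w*(1 + 2*w))
√(z(56, 80) + (224 + r(y(5, 4), -5)*(-242))) = √((-3 - 34*80 + 2*80²) + (224 - 18*(-242))) = √((-3 - 2720 + 2*6400) + (224 + 4356)) = √((-3 - 2720 + 12800) + 4580) = √(10077 + 4580) = √14657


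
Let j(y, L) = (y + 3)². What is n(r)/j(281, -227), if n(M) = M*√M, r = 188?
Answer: 47*√47/10082 ≈ 0.031960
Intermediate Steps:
n(M) = M^(3/2)
j(y, L) = (3 + y)²
n(r)/j(281, -227) = 188^(3/2)/((3 + 281)²) = (376*√47)/(284²) = (376*√47)/80656 = (376*√47)*(1/80656) = 47*√47/10082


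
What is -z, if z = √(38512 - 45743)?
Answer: -I*√7231 ≈ -85.035*I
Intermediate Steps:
z = I*√7231 (z = √(-7231) = I*√7231 ≈ 85.035*I)
-z = -I*√7231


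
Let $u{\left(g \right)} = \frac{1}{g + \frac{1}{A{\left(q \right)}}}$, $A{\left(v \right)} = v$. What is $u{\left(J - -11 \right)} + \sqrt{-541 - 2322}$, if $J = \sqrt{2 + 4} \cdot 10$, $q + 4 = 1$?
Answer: $- \frac{12}{547} + \frac{45 \sqrt{6}}{2188} + i \sqrt{2863} \approx 0.02844 + 53.507 i$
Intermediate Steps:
$q = -3$ ($q = -4 + 1 = -3$)
$J = 10 \sqrt{6}$ ($J = \sqrt{6} \cdot 10 = 10 \sqrt{6} \approx 24.495$)
$u{\left(g \right)} = \frac{1}{- \frac{1}{3} + g}$ ($u{\left(g \right)} = \frac{1}{g + \frac{1}{-3}} = \frac{1}{g - \frac{1}{3}} = \frac{1}{- \frac{1}{3} + g}$)
$u{\left(J - -11 \right)} + \sqrt{-541 - 2322} = \frac{3}{-1 + 3 \left(10 \sqrt{6} - -11\right)} + \sqrt{-541 - 2322} = \frac{3}{-1 + 3 \left(10 \sqrt{6} + 11\right)} + \sqrt{-2863} = \frac{3}{-1 + 3 \left(11 + 10 \sqrt{6}\right)} + i \sqrt{2863} = \frac{3}{-1 + \left(33 + 30 \sqrt{6}\right)} + i \sqrt{2863} = \frac{3}{32 + 30 \sqrt{6}} + i \sqrt{2863}$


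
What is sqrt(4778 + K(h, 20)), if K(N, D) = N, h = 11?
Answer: sqrt(4789) ≈ 69.203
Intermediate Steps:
sqrt(4778 + K(h, 20)) = sqrt(4778 + 11) = sqrt(4789)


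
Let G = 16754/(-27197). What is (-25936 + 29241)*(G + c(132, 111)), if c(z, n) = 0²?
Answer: -55371970/27197 ≈ -2036.0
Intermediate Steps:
c(z, n) = 0
G = -16754/27197 (G = 16754*(-1/27197) = -16754/27197 ≈ -0.61602)
(-25936 + 29241)*(G + c(132, 111)) = (-25936 + 29241)*(-16754/27197 + 0) = 3305*(-16754/27197) = -55371970/27197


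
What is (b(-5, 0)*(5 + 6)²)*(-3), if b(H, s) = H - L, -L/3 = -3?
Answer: 5082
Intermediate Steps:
L = 9 (L = -3*(-3) = 9)
b(H, s) = -9 + H (b(H, s) = H - 1*9 = H - 9 = -9 + H)
(b(-5, 0)*(5 + 6)²)*(-3) = ((-9 - 5)*(5 + 6)²)*(-3) = -14*11²*(-3) = -14*121*(-3) = -1694*(-3) = 5082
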